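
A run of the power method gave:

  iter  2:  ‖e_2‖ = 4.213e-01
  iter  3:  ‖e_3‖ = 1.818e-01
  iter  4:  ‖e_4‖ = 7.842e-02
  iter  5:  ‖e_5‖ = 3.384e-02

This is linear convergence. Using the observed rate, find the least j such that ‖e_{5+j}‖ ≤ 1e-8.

Rate ρ ≈ ‖e_5‖/‖e_4‖ = 3.384e-02/7.842e-02 = 0.4315.
After j more steps, ‖e_{5+j}‖ ≈ 3.384e-02·ρ^j; need ρ^j ≤ 1e-8/3.384e-02 = 2.95508e-07.
j ≥ ln(2.95508e-07)/ln(0.4315) = -15.0346/-0.84049 = 17.888.
So 18 more iterations are needed.

18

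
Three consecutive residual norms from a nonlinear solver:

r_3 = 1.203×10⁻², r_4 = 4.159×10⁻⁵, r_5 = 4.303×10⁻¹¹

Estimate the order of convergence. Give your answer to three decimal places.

p ≈ ln(r_5/r_4) / ln(r_4/r_3)
  = ln(4.303×10⁻¹¹/4.159×10⁻⁵) / ln(4.159×10⁻⁵/1.203×10⁻²)
  = ln(1.03462e-06) / ln(0.00345719)
  = -13.781476 / -5.667299 ≈ 2.431754

2.432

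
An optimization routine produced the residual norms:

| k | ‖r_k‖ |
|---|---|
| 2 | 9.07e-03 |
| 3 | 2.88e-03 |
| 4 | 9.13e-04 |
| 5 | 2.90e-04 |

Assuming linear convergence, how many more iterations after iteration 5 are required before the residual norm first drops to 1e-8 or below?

9

Rate ρ ≈ ‖r_5‖/‖r_4‖ = 2.90e-04/9.13e-04 = 0.3176.
After j more steps, ‖r_{5+j}‖ ≈ 2.90e-04·ρ^j; need ρ^j ≤ 1e-8/2.90e-04 = 3.44828e-05.
j ≥ ln(3.44828e-05)/ln(0.3176) = -10.2750/-1.14696 = 8.958.
So 9 more iterations are needed.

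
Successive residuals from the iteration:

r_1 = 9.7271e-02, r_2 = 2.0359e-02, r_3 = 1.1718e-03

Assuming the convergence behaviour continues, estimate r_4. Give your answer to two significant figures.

6.4e-6

First estimate the order: p ≈ ln(r_3/r_2) / ln(r_2/r_1) = ln(1.1718e-03/2.0359e-02)/ln(2.0359e-02/9.7271e-02) = ln(0.0575569)/ln(0.209302) ≈ 1.8255.
Then r_4 ≈ r_3·(r_3/r_2)^p = 1.1718e-03·(0.0575569)^1.8255 = 1.1718e-03·0.00545202 ≈ 6.389e-06.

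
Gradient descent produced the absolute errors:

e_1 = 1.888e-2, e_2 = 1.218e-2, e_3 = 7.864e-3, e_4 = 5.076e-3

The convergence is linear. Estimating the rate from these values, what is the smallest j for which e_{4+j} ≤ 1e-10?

Rate ρ ≈ e_4/e_3 = 5.076e-3/7.864e-3 = 0.6455.
After j more steps, e_{4+j} ≈ 5.076e-3·ρ^j; need ρ^j ≤ 1e-10/5.076e-3 = 1.97006e-08.
j ≥ ln(1.97006e-08)/ln(0.6455) = -17.7426/-0.43773 = 40.533.
So 41 more iterations are needed.

41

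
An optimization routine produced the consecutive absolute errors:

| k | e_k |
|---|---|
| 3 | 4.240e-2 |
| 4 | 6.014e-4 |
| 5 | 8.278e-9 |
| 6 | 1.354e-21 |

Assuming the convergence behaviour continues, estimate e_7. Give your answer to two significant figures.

First estimate the order: p ≈ ln(e_6/e_5) / ln(e_5/e_4) = ln(1.354e-21/8.278e-9)/ln(8.278e-9/6.014e-4) = ln(1.63566e-13)/ln(1.37645e-05) ≈ 2.6303.
Then e_7 ≈ e_6·(e_6/e_5)^p = 1.354e-21·(1.63566e-13)^2.6303 = 1.354e-21·2.33441e-34 ≈ 3.161e-55.

3.2e-55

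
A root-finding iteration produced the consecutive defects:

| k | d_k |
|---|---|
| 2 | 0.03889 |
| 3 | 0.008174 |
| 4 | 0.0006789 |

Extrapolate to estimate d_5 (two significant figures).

1.3e-5

First estimate the order: p ≈ ln(d_4/d_3) / ln(d_3/d_2) = ln(0.0006789/0.008174)/ln(0.008174/0.03889) = ln(0.083056)/ln(0.210183) ≈ 1.5953.
Then d_5 ≈ d_4·(d_4/d_3)^p = 0.0006789·(0.083056)^1.5953 = 0.0006789·0.0188831 ≈ 1.282e-05.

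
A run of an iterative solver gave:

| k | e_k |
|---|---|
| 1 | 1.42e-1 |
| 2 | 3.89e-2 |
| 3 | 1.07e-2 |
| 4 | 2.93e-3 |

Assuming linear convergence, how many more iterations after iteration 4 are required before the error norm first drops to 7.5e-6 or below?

Rate ρ ≈ e_4/e_3 = 2.93e-3/1.07e-2 = 0.2738.
After j more steps, e_{4+j} ≈ 2.93e-3·ρ^j; need ρ^j ≤ 7.5e-6/2.93e-3 = 0.00255973.
j ≥ ln(0.00255973)/ln(0.2738) = -5.9679/-1.29536 = 4.607.
So 5 more iterations are needed.

5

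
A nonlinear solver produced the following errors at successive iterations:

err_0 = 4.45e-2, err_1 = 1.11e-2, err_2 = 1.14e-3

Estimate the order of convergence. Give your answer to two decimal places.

1.64

p ≈ ln(err_2/err_1) / ln(err_1/err_0)
  = ln(1.14e-3/1.11e-2) / ln(1.11e-2/4.45e-2)
  = ln(0.102703) / ln(0.249438)
  = -2.27591 / -1.38854 ≈ 1.63907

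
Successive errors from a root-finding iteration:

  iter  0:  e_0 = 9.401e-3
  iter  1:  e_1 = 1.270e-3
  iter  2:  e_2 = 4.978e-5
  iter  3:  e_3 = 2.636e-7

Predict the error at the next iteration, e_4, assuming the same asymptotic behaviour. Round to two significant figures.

5.5e-11

First estimate the order: p ≈ ln(e_3/e_2) / ln(e_2/e_1) = ln(2.636e-7/4.978e-5)/ln(4.978e-5/1.270e-3) = ln(0.0052953)/ln(0.0391969) ≈ 1.6180.
Then e_4 ≈ e_3·(e_3/e_2)^p = 2.636e-7·(0.0052953)^1.6180 = 2.636e-7·0.000207613 ≈ 5.473e-11.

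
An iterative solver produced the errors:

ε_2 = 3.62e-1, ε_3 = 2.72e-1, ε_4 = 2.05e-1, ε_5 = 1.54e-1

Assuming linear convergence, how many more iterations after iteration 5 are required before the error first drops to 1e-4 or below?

26

Rate ρ ≈ ε_5/ε_4 = 1.54e-1/2.05e-1 = 0.7512.
After j more steps, ε_{5+j} ≈ 1.54e-1·ρ^j; need ρ^j ≤ 1e-4/1.54e-1 = 0.000649351.
j ≥ ln(0.000649351)/ln(0.7512) = -7.3395/-0.28608 = 25.655.
So 26 more iterations are needed.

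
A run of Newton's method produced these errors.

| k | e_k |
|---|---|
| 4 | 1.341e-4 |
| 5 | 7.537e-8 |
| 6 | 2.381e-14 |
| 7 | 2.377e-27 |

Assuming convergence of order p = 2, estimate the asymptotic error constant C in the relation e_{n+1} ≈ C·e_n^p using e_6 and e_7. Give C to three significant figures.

4.19

C ≈ e_7 / e_6^2
  = 2.377e-27 / (2.381e-14)^2
  = 2.377e-27 / 5.66916e-28 ≈ 4.1929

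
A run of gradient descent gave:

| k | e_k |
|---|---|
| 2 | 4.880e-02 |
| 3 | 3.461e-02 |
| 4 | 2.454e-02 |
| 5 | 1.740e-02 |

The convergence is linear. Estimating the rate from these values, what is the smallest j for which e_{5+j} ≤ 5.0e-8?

Rate ρ ≈ e_5/e_4 = 1.740e-02/2.454e-02 = 0.7090.
After j more steps, e_{5+j} ≈ 1.740e-02·ρ^j; need ρ^j ≤ 5.0e-8/1.740e-02 = 2.87356e-06.
j ≥ ln(2.87356e-06)/ln(0.7090) = -12.7600/-0.34390 = 37.104.
So 38 more iterations are needed.

38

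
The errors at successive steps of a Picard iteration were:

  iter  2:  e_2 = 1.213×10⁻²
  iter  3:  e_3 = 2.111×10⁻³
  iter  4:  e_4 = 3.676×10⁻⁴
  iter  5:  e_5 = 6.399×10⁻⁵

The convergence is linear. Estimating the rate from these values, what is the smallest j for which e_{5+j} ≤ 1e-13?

12

Rate ρ ≈ e_5/e_4 = 6.399×10⁻⁵/3.676×10⁻⁴ = 0.1741.
After j more steps, e_{5+j} ≈ 6.399×10⁻⁵·ρ^j; need ρ^j ≤ 1e-13/6.399×10⁻⁵ = 1.56274e-09.
j ≥ ln(1.56274e-09)/ln(0.1741) = -20.2768/-1.74813 = 11.599.
So 12 more iterations are needed.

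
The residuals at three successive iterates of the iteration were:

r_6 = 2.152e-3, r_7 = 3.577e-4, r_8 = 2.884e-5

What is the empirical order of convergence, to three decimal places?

1.403

p ≈ ln(r_8/r_7) / ln(r_7/r_6)
  = ln(2.884e-5/3.577e-4) / ln(3.577e-4/2.152e-3)
  = ln(0.0806262) / ln(0.166217)
  = -2.517932 / -1.794461 ≈ 1.403169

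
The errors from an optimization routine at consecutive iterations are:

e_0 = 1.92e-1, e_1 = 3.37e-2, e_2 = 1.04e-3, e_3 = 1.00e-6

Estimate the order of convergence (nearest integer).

Consecutive ratios: e_3/e_2 = 1.00e-6/1.04e-3 = 0.000961538, e_2/e_1 = 1.04e-3/3.37e-2 = 0.0308605.
p ≈ ln(0.000961538)/ln(0.0308605) = -6.9470/-3.4783 ≈ 2.00.
So the convergence is quadratic (order 2).

2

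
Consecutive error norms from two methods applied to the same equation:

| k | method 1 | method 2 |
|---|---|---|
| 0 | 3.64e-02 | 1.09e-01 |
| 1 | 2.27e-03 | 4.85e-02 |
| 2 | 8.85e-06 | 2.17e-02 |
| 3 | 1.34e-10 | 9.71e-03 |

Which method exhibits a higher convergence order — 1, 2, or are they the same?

Method 1: p ≈ ln(1.34e-10/8.85e-06)/ln(8.85e-06/2.27e-03) ≈ 2.00.
Method 2: p ≈ ln(9.71e-03/2.17e-02)/ln(2.17e-02/4.85e-02) ≈ 1.00.
Method 1 has the higher order (≈2.0 vs ≈1.0).

1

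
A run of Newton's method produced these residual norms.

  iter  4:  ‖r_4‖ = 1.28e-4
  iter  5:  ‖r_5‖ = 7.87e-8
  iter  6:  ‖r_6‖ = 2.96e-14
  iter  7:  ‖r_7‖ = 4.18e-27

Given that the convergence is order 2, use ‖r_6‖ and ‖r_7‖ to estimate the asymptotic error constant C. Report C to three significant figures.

4.77

C ≈ ‖r_7‖ / ‖r_6‖^2
  = 4.18e-27 / (2.96e-14)^2
  = 4.18e-27 / 8.7616e-28 ≈ 4.7708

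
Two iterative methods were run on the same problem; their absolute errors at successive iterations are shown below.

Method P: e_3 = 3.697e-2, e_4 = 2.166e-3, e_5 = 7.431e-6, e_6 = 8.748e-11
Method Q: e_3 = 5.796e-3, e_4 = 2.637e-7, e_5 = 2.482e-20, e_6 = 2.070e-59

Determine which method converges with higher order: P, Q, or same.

Q

Method P: p ≈ ln(8.748e-11/7.431e-6)/ln(7.431e-6/2.166e-3) ≈ 2.00.
Method Q: p ≈ ln(2.070e-59/2.482e-20)/ln(2.482e-20/2.637e-7) ≈ 3.00.
Method Q has the higher order (≈3.0 vs ≈2.0).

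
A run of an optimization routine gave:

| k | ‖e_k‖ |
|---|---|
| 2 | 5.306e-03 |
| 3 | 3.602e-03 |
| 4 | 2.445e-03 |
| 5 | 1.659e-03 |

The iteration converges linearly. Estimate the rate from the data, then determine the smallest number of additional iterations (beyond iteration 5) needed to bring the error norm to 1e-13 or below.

61

Rate ρ ≈ ‖e_5‖/‖e_4‖ = 1.659e-03/2.445e-03 = 0.6785.
After j more steps, ‖e_{5+j}‖ ≈ 1.659e-03·ρ^j; need ρ^j ≤ 1e-13/1.659e-03 = 6.02773e-11.
j ≥ ln(6.02773e-11)/ln(0.6785) = -23.5321/-0.38787 = 60.670.
So 61 more iterations are needed.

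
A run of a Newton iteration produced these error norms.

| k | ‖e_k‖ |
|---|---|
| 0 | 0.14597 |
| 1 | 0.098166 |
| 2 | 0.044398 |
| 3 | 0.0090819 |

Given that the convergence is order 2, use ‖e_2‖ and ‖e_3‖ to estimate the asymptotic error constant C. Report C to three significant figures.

4.61

C ≈ ‖e_3‖ / ‖e_2‖^2
  = 0.0090819 / (0.044398)^2
  = 0.0090819 / 0.00197118 ≈ 4.6073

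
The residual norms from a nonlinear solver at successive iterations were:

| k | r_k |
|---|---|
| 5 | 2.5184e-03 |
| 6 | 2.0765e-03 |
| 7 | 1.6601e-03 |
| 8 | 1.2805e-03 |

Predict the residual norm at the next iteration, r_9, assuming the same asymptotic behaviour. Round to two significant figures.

First estimate the order: p ≈ ln(r_8/r_7) / ln(r_7/r_6) = ln(1.2805e-03/1.6601e-03)/ln(1.6601e-03/2.0765e-03) = ln(0.771339)/ln(0.79947) ≈ 1.1601.
Then r_9 ≈ r_8·(r_8/r_7)^p = 1.2805e-03·(0.771339)^1.1601 = 1.2805e-03·0.739934 ≈ 0.0009475.

9.5e-4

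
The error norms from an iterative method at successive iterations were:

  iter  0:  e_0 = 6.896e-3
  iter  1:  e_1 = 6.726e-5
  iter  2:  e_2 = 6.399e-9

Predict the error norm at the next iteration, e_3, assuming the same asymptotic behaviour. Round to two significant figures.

First estimate the order: p ≈ ln(e_2/e_1) / ln(e_1/e_0) = ln(6.399e-9/6.726e-5)/ln(6.726e-5/6.896e-3) = ln(9.51383e-05)/ln(0.00975348) ≈ 2.0000.
Then e_3 ≈ e_2·(e_2/e_1)^p = 6.399e-9·(9.51383e-05)^2.0000 = 6.399e-9·9.0513e-09 ≈ 5.792e-17.

5.8e-17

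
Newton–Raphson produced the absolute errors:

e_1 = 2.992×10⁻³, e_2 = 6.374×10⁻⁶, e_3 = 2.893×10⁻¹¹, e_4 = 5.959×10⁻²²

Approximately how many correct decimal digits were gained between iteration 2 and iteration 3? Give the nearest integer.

Digits gained ≈ log₁₀(e_2/e_3) = log₁₀(6.374×10⁻⁶/2.893×10⁻¹¹) = log₁₀(220325) ≈ 5.343.

5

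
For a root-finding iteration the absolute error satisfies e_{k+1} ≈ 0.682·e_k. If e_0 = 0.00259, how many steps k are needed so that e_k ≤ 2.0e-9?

After k steps, e_k ≈ 0.00259·0.682^k.
Need 0.682^k ≤ 2.0e-9/0.00259 = 7.72201e-07.
k ≥ ln(7.72201e-07)/ln(0.682) = -14.0740/-0.38273 = 36.773.
Smallest integer k = 37.

37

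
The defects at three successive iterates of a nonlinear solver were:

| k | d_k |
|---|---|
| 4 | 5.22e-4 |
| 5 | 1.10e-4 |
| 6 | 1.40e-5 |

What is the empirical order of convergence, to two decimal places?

p ≈ ln(d_6/d_5) / ln(d_5/d_4)
  = ln(1.40e-5/1.10e-4) / ln(1.10e-4/5.22e-4)
  = ln(0.127273) / ln(0.210728)
  = -2.06142 / -1.55719 ≈ 1.32381

1.32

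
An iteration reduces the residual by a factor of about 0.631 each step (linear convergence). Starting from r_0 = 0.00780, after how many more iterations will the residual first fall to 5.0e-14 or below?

56

After k steps, r_k ≈ 0.00780·0.631^k.
Need 0.631^k ≤ 5.0e-14/0.00780 = 6.41026e-12.
k ≥ ln(6.41026e-12)/ln(0.631) = -25.7731/-0.46045 = 55.974.
Smallest integer k = 56.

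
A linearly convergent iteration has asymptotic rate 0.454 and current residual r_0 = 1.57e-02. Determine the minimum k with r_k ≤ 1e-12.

30

After k steps, r_k ≈ 1.57e-02·0.454^k.
Need 0.454^k ≤ 1e-12/1.57e-02 = 6.36943e-11.
k ≥ ln(6.36943e-11)/ln(0.454) = -23.4769/-0.78966 = 29.730.
Smallest integer k = 30.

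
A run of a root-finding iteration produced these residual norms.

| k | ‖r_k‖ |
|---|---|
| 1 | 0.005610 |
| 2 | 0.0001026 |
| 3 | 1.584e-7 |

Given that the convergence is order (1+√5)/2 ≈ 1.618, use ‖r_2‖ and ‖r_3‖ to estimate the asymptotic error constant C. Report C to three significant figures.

C ≈ ‖r_3‖ / ‖r_2‖^1.618
  = 1.584e-7 / (0.0001026)^1.618
  = 1.584e-7 / 3.5159e-07 ≈ 0.45052

0.451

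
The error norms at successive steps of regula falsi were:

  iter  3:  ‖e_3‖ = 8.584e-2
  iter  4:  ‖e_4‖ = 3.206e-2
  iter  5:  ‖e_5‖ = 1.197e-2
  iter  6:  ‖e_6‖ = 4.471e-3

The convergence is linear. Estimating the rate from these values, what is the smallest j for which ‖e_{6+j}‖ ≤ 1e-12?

23

Rate ρ ≈ ‖e_6‖/‖e_5‖ = 4.471e-3/1.197e-2 = 0.3735.
After j more steps, ‖e_{6+j}‖ ≈ 4.471e-3·ρ^j; need ρ^j ≤ 1e-12/4.471e-3 = 2.23664e-10.
j ≥ ln(2.23664e-10)/ln(0.3735) = -22.2209/-0.98484 = 22.563.
So 23 more iterations are needed.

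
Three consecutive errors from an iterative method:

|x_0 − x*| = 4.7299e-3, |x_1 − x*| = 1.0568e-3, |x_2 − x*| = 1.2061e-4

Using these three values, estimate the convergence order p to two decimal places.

1.45

p ≈ ln(|x_2 − x*|/|x_1 − x*|) / ln(|x_1 − x*|/|x_0 − x*|)
  = ln(1.2061e-4/1.0568e-3) / ln(1.0568e-3/4.7299e-3)
  = ln(0.114128) / ln(0.22343)
  = -2.17043 / -1.49866 ≈ 1.44825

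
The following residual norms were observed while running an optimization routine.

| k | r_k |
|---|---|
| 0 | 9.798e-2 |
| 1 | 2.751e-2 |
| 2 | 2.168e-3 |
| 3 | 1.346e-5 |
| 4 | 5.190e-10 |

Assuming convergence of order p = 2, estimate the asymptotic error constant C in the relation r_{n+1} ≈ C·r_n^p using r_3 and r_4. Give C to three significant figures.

2.86

C ≈ r_4 / r_3^2
  = 5.190e-10 / (1.346e-5)^2
  = 5.190e-10 / 1.81172e-10 ≈ 2.8647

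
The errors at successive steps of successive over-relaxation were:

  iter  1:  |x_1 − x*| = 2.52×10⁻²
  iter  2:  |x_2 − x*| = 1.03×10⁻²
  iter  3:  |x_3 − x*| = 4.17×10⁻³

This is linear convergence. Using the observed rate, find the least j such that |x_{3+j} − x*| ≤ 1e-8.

15

Rate ρ ≈ |x_3 − x*|/|x_2 − x*| = 4.17×10⁻³/1.03×10⁻² = 0.4049.
After j more steps, |x_{3+j} − x*| ≈ 4.17×10⁻³·ρ^j; need ρ^j ≤ 1e-8/4.17×10⁻³ = 2.39808e-06.
j ≥ ln(2.39808e-06)/ln(0.4049) = -12.9408/-0.90412 = 14.313.
So 15 more iterations are needed.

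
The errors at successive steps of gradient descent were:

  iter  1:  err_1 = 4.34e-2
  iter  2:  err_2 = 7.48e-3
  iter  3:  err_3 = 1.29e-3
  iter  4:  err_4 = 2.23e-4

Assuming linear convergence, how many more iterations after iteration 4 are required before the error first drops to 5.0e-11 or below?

9

Rate ρ ≈ err_4/err_3 = 2.23e-4/1.29e-3 = 0.1729.
After j more steps, err_{4+j} ≈ 2.23e-4·ρ^j; need ρ^j ≤ 5.0e-11/2.23e-4 = 2.24215e-07.
j ≥ ln(2.24215e-07)/ln(0.1729) = -15.3107/-1.75504 = 8.724.
So 9 more iterations are needed.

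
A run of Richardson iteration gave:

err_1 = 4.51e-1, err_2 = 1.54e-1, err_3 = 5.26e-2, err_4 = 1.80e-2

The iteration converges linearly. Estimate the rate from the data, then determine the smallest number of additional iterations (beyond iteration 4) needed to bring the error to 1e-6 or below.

10

Rate ρ ≈ err_4/err_3 = 1.80e-2/5.26e-2 = 0.3422.
After j more steps, err_{4+j} ≈ 1.80e-2·ρ^j; need ρ^j ≤ 1e-6/1.80e-2 = 5.55556e-05.
j ≥ ln(5.55556e-05)/ln(0.3422) = -9.7981/-1.07236 = 9.137.
So 10 more iterations are needed.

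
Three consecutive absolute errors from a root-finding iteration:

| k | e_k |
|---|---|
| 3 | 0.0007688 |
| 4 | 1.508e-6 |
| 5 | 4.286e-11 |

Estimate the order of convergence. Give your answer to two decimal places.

1.68

p ≈ ln(e_5/e_4) / ln(e_4/e_3)
  = ln(4.286e-11/1.508e-6) / ln(1.508e-6/0.0007688)
  = ln(2.84218e-05) / ln(0.0019615)
  = -10.46835 / -6.23405 ≈ 1.67922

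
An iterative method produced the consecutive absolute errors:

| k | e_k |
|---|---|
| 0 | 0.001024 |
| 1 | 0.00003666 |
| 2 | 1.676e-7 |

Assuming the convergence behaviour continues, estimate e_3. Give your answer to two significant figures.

2.7e-11

First estimate the order: p ≈ ln(e_2/e_1) / ln(e_1/e_0) = ln(1.676e-7/0.00003666)/ln(0.00003666/0.001024) = ln(0.00457174)/ln(0.0358008) ≈ 1.6181.
Then e_3 ≈ e_2·(e_2/e_1)^p = 1.676e-7·(0.00457174)^1.6181 = 1.676e-7·0.000163598 ≈ 2.742e-11.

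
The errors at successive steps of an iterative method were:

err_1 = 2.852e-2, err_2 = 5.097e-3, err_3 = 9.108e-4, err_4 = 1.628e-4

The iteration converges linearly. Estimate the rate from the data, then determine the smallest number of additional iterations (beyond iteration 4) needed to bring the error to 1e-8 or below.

Rate ρ ≈ err_4/err_3 = 1.628e-4/9.108e-4 = 0.1787.
After j more steps, err_{4+j} ≈ 1.628e-4·ρ^j; need ρ^j ≤ 1e-8/1.628e-4 = 6.14251e-05.
j ≥ ln(6.14251e-05)/ln(0.1787) = -9.6977/-1.72205 = 5.631.
So 6 more iterations are needed.

6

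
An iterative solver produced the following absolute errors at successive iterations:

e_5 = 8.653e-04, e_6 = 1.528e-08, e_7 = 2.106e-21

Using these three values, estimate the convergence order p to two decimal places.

p ≈ ln(e_7/e_6) / ln(e_6/e_5)
  = ln(2.106e-21/1.528e-08) / ln(1.528e-08/8.653e-04)
  = ln(1.37827e-13) / ln(1.76586e-05)
  = -29.61278 / -10.94429 ≈ 2.70577

2.71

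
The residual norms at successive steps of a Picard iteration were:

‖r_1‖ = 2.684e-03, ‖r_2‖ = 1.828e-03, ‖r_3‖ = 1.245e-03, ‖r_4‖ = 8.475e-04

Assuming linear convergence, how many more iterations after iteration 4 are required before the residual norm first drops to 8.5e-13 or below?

Rate ρ ≈ ‖r_4‖/‖r_3‖ = 8.475e-04/1.245e-03 = 0.6807.
After j more steps, ‖r_{4+j}‖ ≈ 8.475e-04·ρ^j; need ρ^j ≤ 8.5e-13/8.475e-04 = 1.00295e-09.
j ≥ ln(1.00295e-09)/ln(0.6807) = -20.7203/-0.38463 = 53.871.
So 54 more iterations are needed.

54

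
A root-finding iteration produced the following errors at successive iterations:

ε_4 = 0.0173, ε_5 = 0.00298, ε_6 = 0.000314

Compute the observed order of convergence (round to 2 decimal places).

1.28

p ≈ ln(ε_6/ε_5) / ln(ε_5/ε_4)
  = ln(0.000314/0.00298) / ln(0.00298/0.0173)
  = ln(0.105369) / ln(0.172254)
  = -2.25029 / -1.75879 ≈ 1.27945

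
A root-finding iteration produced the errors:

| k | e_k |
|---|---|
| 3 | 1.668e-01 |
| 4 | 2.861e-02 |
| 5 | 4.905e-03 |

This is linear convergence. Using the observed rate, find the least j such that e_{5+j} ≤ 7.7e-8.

7

Rate ρ ≈ e_5/e_4 = 4.905e-03/2.861e-02 = 0.1714.
After j more steps, e_{5+j} ≈ 4.905e-03·ρ^j; need ρ^j ≤ 7.7e-8/4.905e-03 = 1.56983e-05.
j ≥ ln(1.56983e-05)/ln(0.1714) = -11.0620/-1.76376 = 6.272.
So 7 more iterations are needed.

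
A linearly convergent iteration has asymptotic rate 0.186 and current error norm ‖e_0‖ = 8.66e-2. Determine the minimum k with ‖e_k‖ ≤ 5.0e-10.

12

After k steps, ‖e_k‖ ≈ 8.66e-2·0.186^k.
Need 0.186^k ≤ 5.0e-10/8.66e-2 = 5.77367e-09.
k ≥ ln(5.77367e-09)/ln(0.186) = -18.9700/-1.68201 = 11.278.
Smallest integer k = 12.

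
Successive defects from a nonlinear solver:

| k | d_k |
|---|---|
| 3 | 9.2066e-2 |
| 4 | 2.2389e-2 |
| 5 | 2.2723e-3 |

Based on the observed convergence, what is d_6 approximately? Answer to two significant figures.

First estimate the order: p ≈ ln(d_5/d_4) / ln(d_4/d_3) = ln(2.2723e-3/2.2389e-2)/ln(2.2389e-2/9.2066e-2) = ln(0.101492)/ln(0.243184) ≈ 1.6180.
Then d_6 ≈ d_5·(d_5/d_4)^p = 2.2723e-3·(0.101492)^1.6180 = 2.2723e-3·0.0246835 ≈ 5.609e-05.

5.6e-5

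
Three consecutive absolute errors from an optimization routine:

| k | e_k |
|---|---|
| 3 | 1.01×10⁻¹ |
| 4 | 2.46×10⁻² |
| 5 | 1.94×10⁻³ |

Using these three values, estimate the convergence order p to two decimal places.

p ≈ ln(e_5/e_4) / ln(e_4/e_3)
  = ln(1.94×10⁻³/2.46×10⁻²) / ln(2.46×10⁻²/1.01×10⁻¹)
  = ln(0.0788618) / ln(0.243564)
  = -2.54006 / -1.41238 ≈ 1.79843

1.80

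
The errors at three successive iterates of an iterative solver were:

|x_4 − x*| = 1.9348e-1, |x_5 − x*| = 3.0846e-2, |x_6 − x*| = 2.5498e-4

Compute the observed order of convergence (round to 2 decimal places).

p ≈ ln(|x_6 − x*|/|x_5 − x*|) / ln(|x_5 − x*|/|x_4 − x*|)
  = ln(2.5498e-4/3.0846e-2) / ln(3.0846e-2/1.9348e-1)
  = ln(0.00826623) / ln(0.159427)
  = -4.79558 / -1.83617 ≈ 2.61173

2.61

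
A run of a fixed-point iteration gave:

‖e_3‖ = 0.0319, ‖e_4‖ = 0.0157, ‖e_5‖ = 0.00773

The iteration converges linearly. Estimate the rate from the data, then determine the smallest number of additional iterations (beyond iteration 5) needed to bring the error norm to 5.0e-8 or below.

17

Rate ρ ≈ ‖e_5‖/‖e_4‖ = 0.00773/0.0157 = 0.4924.
After j more steps, ‖e_{5+j}‖ ≈ 0.00773·ρ^j; need ρ^j ≤ 5.0e-8/0.00773 = 6.46831e-06.
j ≥ ln(6.46831e-06)/ln(0.4924) = -11.9486/-0.70846 = 16.866.
So 17 more iterations are needed.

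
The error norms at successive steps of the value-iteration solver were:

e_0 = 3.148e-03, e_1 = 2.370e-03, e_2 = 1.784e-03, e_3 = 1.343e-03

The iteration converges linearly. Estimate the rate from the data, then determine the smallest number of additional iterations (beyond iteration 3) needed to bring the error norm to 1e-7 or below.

Rate ρ ≈ e_3/e_2 = 1.343e-03/1.784e-03 = 0.7528.
After j more steps, e_{3+j} ≈ 1.343e-03·ρ^j; need ρ^j ≤ 1e-7/1.343e-03 = 7.44602e-05.
j ≥ ln(7.44602e-05)/ln(0.7528) = -9.5052/-0.28396 = 33.474.
So 34 more iterations are needed.

34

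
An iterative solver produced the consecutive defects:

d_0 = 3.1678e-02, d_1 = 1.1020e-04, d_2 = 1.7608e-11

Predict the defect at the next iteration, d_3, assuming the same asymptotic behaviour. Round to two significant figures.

First estimate the order: p ≈ ln(d_2/d_1) / ln(d_1/d_0) = ln(1.7608e-11/1.1020e-04)/ln(1.1020e-04/3.1678e-02) = ln(1.59782e-07)/ln(0.00347875) ≈ 2.7644.
Then d_3 ≈ d_2·(d_2/d_1)^p = 1.7608e-11·(1.59782e-07)^2.7644 = 1.7608e-11·1.62867e-19 ≈ 2.868e-30.

2.9e-30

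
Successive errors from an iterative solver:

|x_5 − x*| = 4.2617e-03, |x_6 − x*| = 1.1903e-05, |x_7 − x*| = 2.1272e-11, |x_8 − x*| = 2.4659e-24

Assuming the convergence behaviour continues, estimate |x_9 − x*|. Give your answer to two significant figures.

1.9e-53

First estimate the order: p ≈ ln(|x_8 − x*|/|x_7 − x*|) / ln(|x_7 − x*|/|x_6 − x*|) = ln(2.4659e-24/2.1272e-11)/ln(2.1272e-11/1.1903e-05) = ln(1.15922e-13)/ln(1.78711e-06) ≈ 2.2506.
Then |x_9 − x*| ≈ |x_8 − x*|·(|x_8 − x*|/|x_7 − x*|)^p = 2.4659e-24·(1.15922e-13)^2.2506 = 2.4659e-24·7.70215e-30 ≈ 1.899e-53.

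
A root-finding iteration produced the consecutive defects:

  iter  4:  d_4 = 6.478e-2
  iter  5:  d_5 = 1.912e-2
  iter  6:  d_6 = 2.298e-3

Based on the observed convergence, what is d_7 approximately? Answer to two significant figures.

5.8e-5

First estimate the order: p ≈ ln(d_6/d_5) / ln(d_5/d_4) = ln(2.298e-3/1.912e-2)/ln(1.912e-2/6.478e-2) = ln(0.120188)/ln(0.295153) ≈ 1.7363.
Then d_7 ≈ d_6·(d_6/d_5)^p = 2.298e-3·(0.120188)^1.7363 = 2.298e-3·0.0252559 ≈ 5.804e-05.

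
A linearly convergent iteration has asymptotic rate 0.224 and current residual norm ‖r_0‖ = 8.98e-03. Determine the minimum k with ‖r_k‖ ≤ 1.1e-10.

13

After k steps, ‖r_k‖ ≈ 8.98e-03·0.224^k.
Need 0.224^k ≤ 1.1e-10/8.98e-03 = 1.22494e-08.
k ≥ ln(1.22494e-08)/ln(0.224) = -18.2178/-1.49611 = 12.177.
Smallest integer k = 13.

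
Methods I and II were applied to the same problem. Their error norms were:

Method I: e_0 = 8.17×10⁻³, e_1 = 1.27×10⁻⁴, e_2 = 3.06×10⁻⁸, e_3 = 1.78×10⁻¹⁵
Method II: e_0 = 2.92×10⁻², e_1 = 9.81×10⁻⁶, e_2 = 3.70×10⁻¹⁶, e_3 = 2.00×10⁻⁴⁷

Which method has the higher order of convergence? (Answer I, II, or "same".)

II

Method I: p ≈ ln(1.78×10⁻¹⁵/3.06×10⁻⁸)/ln(3.06×10⁻⁸/1.27×10⁻⁴) ≈ 2.00.
Method II: p ≈ ln(2.00×10⁻⁴⁷/3.70×10⁻¹⁶)/ln(3.70×10⁻¹⁶/9.81×10⁻⁶) ≈ 3.00.
Method II has the higher order (≈3.0 vs ≈2.0).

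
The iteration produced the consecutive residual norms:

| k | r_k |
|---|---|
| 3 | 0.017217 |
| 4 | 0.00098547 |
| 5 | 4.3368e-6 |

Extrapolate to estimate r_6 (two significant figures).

1.5e-10

First estimate the order: p ≈ ln(r_5/r_4) / ln(r_4/r_3) = ln(4.3368e-6/0.00098547)/ln(0.00098547/0.017217) = ln(0.00440074)/ln(0.0572382) ≈ 1.8968.
Then r_6 ≈ r_5·(r_5/r_4)^p = 4.3368e-6·(0.00440074)^1.8968 = 4.3368e-6·3.39031e-05 ≈ 1.47e-10.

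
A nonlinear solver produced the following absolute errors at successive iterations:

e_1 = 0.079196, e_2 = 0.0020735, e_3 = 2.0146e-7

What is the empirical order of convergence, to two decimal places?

p ≈ ln(e_3/e_2) / ln(e_2/e_1)
  = ln(2.0146e-7/0.0020735) / ln(0.0020735/0.079196)
  = ln(9.71594e-05) / ln(0.0261819)
  = -9.23916 / -3.64269 ≈ 2.53636

2.54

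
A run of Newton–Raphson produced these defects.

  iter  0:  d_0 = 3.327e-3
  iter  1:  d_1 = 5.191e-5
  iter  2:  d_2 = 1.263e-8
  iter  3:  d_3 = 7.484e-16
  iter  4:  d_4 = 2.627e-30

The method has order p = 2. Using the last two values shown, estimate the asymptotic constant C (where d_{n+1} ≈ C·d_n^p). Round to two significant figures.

C ≈ d_4 / d_3^2
  = 2.627e-30 / (7.484e-16)^2
  = 2.627e-30 / 5.60103e-31 ≈ 4.6902

4.7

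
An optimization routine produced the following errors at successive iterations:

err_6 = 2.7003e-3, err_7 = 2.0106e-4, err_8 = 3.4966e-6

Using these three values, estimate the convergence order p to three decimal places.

p ≈ ln(err_8/err_7) / ln(err_7/err_6)
  = ln(3.4966e-6/2.0106e-4) / ln(2.0106e-4/2.7003e-3)
  = ln(0.0173908) / ln(0.0744584)
  = -4.051814 / -2.597515 ≈ 1.559881

1.560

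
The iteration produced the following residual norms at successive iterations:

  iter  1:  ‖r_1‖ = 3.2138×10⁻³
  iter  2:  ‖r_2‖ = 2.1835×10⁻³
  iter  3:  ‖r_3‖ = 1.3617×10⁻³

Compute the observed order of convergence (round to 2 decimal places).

p ≈ ln(‖r_3‖/‖r_2‖) / ln(‖r_2‖/‖r_1‖)
  = ln(1.3617×10⁻³/2.1835×10⁻³) / ln(2.1835×10⁻³/3.2138×10⁻³)
  = ln(0.623632) / ln(0.679414)
  = -0.47219 / -0.38652 ≈ 1.22164

1.22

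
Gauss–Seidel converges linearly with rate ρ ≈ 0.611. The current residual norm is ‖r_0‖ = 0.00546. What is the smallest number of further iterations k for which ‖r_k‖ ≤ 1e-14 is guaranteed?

55

After k steps, ‖r_k‖ ≈ 0.00546·0.611^k.
Need 0.611^k ≤ 1e-14/0.00546 = 1.8315e-12.
k ≥ ln(1.8315e-12)/ln(0.611) = -27.0259/-0.49266 = 54.857.
Smallest integer k = 55.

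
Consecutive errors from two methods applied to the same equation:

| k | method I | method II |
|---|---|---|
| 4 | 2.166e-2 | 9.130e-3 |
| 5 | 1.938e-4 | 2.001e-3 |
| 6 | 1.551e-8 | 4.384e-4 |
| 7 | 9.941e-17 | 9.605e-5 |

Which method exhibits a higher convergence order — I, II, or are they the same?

Method I: p ≈ ln(9.941e-17/1.551e-8)/ln(1.551e-8/1.938e-4) ≈ 2.00.
Method II: p ≈ ln(9.605e-5/4.384e-4)/ln(4.384e-4/2.001e-3) ≈ 1.00.
Method I has the higher order (≈2.0 vs ≈1.0).

I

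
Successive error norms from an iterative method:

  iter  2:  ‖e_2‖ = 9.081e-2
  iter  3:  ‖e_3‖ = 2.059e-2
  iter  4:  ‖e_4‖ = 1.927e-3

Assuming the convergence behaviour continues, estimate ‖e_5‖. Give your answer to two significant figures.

4.4e-5

First estimate the order: p ≈ ln(‖e_4‖/‖e_3‖) / ln(‖e_3‖/‖e_2‖) = ln(1.927e-3/2.059e-2)/ln(2.059e-2/9.081e-2) = ln(0.0935891)/ln(0.226737) ≈ 1.5963.
Then ‖e_5‖ ≈ ‖e_4‖·(‖e_4‖/‖e_3‖)^p = 1.927e-3·(0.0935891)^1.5963 = 1.927e-3·0.0227912 ≈ 4.392e-05.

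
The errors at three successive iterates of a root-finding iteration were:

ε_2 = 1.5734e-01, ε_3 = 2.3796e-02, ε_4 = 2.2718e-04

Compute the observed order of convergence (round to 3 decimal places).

2.463

p ≈ ln(ε_4/ε_3) / ln(ε_3/ε_2)
  = ln(2.2718e-04/2.3796e-02) / ln(2.3796e-02/1.5734e-01)
  = ln(0.00954698) / ln(0.151239)
  = -4.651530 / -1.888894 ≈ 2.462568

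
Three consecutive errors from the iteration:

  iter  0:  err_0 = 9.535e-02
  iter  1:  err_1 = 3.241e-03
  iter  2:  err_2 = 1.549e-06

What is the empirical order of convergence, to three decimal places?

2.261

p ≈ ln(err_2/err_1) / ln(err_1/err_0)
  = ln(1.549e-06/3.241e-03) / ln(3.241e-03/9.535e-02)
  = ln(0.000477939) / ln(0.0339906)
  = -7.646027 / -3.381671 ≈ 2.261020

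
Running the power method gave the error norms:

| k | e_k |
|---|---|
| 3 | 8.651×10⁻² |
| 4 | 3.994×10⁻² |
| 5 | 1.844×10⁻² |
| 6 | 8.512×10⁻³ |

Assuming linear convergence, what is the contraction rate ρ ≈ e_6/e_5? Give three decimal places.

ρ ≈ e_6/e_5 = 8.512×10⁻³/1.844×10⁻² = 0.46161

0.462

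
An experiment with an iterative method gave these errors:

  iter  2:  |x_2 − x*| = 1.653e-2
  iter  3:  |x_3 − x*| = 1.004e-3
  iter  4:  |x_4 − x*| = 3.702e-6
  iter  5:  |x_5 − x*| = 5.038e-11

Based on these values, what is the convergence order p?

2

Consecutive ratios: |x_5 − x*|/|x_4 − x*| = 5.038e-11/3.702e-6 = 1.36089e-05, |x_4 − x*|/|x_3 − x*| = 3.702e-6/1.004e-3 = 0.00368725.
p ≈ ln(1.36089e-05)/ln(0.00368725) = -11.2048/-5.6029 ≈ 2.00.
So the convergence is quadratic (order 2).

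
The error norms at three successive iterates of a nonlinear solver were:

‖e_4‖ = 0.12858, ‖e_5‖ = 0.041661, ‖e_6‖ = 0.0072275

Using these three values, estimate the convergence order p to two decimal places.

1.55

p ≈ ln(‖e_6‖/‖e_5‖) / ln(‖e_5‖/‖e_4‖)
  = ln(0.0072275/0.041661) / ln(0.041661/0.12858)
  = ln(0.173484) / ln(0.324008)
  = -1.75167 / -1.12699 ≈ 1.55429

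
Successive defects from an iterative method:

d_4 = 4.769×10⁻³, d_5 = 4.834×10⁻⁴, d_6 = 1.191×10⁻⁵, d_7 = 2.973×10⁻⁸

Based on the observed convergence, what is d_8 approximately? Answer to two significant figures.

First estimate the order: p ≈ ln(d_7/d_6) / ln(d_6/d_5) = ln(2.973×10⁻⁸/1.191×10⁻⁵)/ln(1.191×10⁻⁵/4.834×10⁻⁴) = ln(0.00249622)/ln(0.024638) ≈ 1.6182.
Then d_8 ≈ d_7·(d_7/d_6)^p = 2.973×10⁻⁸·(0.00249622)^1.6182 = 2.973×10⁻⁸·6.14162e-05 ≈ 1.826e-12.

1.8e-12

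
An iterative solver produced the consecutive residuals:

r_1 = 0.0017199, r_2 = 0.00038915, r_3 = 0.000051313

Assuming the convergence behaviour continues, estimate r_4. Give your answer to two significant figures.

First estimate the order: p ≈ ln(r_3/r_2) / ln(r_2/r_1) = ln(0.000051313/0.00038915)/ln(0.00038915/0.0017199) = ln(0.131859)/ln(0.226263) ≈ 1.3634.
Then r_4 ≈ r_3·(r_3/r_2)^p = 0.000051313·(0.131859)^1.3634 = 0.000051313·0.0631477 ≈ 3.24e-06.

3.2e-6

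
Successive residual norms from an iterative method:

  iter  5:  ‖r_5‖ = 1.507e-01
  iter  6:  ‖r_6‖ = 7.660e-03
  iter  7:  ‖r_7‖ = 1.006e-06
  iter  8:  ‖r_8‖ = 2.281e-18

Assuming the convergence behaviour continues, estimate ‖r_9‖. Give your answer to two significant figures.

First estimate the order: p ≈ ln(‖r_8‖/‖r_7‖) / ln(‖r_7‖/‖r_6‖) = ln(2.281e-18/1.006e-06)/ln(1.006e-06/7.660e-03) = ln(2.2674e-12)/ln(0.000131332) ≈ 2.9999.
Then ‖r_9‖ ≈ ‖r_8‖·(‖r_8‖/‖r_7‖)^p = 2.281e-18·(2.2674e-12)^2.9999 = 2.281e-18·1.16882e-35 ≈ 2.666e-53.

2.7e-53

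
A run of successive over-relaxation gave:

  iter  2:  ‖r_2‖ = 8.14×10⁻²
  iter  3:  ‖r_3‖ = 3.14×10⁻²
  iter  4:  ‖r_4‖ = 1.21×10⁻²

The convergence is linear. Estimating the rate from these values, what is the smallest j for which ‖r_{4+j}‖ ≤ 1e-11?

Rate ρ ≈ ‖r_4‖/‖r_3‖ = 1.21×10⁻²/3.14×10⁻² = 0.3854.
After j more steps, ‖r_{4+j}‖ ≈ 1.21×10⁻²·ρ^j; need ρ^j ≤ 1e-11/1.21×10⁻² = 8.26446e-10.
j ≥ ln(8.26446e-10)/ln(0.3854) = -20.9139/-0.95347 = 21.935.
So 22 more iterations are needed.

22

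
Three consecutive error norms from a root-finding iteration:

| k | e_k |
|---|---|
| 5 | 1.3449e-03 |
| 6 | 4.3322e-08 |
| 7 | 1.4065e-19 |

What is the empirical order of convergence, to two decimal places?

p ≈ ln(e_7/e_6) / ln(e_6/e_5)
  = ln(1.4065e-19/4.3322e-08) / ln(4.3322e-08/1.3449e-03)
  = ln(3.24662e-12) / ln(3.22121e-05)
  = -26.45341 / -10.34317 ≈ 2.55757

2.56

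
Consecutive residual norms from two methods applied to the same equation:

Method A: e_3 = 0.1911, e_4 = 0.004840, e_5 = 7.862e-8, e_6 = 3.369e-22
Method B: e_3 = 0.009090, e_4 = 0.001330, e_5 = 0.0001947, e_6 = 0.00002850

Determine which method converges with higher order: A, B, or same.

A

Method A: p ≈ ln(3.369e-22/7.862e-8)/ln(7.862e-8/0.004840) ≈ 3.00.
Method B: p ≈ ln(0.00002850/0.0001947)/ln(0.0001947/0.001330) ≈ 1.00.
Method A has the higher order (≈3.0 vs ≈1.0).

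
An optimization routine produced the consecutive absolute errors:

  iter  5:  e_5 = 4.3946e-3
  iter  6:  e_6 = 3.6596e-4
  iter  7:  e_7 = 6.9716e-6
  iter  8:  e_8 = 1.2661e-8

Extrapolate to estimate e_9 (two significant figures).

First estimate the order: p ≈ ln(e_8/e_7) / ln(e_7/e_6) = ln(1.2661e-8/6.9716e-6)/ln(6.9716e-6/3.6596e-4) = ln(0.00181608)/ln(0.0190502) ≈ 1.5934.
Then e_9 ≈ e_8·(e_8/e_7)^p = 1.2661e-8·(0.00181608)^1.5934 = 1.2661e-8·4.29245e-05 ≈ 5.435e-13.

5.4e-13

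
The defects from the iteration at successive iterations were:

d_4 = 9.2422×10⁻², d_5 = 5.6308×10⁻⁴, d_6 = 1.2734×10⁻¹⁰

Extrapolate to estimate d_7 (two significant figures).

1.5e-30

First estimate the order: p ≈ ln(d_6/d_5) / ln(d_5/d_4) = ln(1.2734×10⁻¹⁰/5.6308×10⁻⁴)/ln(5.6308×10⁻⁴/9.2422×10⁻²) = ln(2.26149e-07)/ln(0.00609249) ≈ 3.0000.
Then d_7 ≈ d_6·(d_6/d_5)^p = 1.2734×10⁻¹⁰·(2.26149e-07)^3.0000 = 1.2734×10⁻¹⁰·1.1566e-20 ≈ 1.473e-30.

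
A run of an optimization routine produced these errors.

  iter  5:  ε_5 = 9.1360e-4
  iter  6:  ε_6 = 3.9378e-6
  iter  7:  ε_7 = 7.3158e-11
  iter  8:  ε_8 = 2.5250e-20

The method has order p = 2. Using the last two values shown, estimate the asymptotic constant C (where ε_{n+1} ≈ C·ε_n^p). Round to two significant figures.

C ≈ ε_8 / ε_7^2
  = 2.5250e-20 / (7.3158e-11)^2
  = 2.5250e-20 / 5.35209e-21 ≈ 4.7178

4.7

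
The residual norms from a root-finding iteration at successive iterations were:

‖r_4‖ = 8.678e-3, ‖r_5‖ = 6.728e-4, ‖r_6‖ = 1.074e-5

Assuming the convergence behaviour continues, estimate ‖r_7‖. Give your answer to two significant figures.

First estimate the order: p ≈ ln(‖r_6‖/‖r_5‖) / ln(‖r_5‖/‖r_4‖) = ln(1.074e-5/6.728e-4)/ln(6.728e-4/8.678e-3) = ln(0.0159631)/ln(0.0775294) ≈ 1.6180.
Then ‖r_7‖ ≈ ‖r_6‖·(‖r_6‖/‖r_5‖)^p = 1.074e-5·(0.0159631)^1.6180 = 1.074e-5·0.00123778 ≈ 1.329e-08.

1.3e-8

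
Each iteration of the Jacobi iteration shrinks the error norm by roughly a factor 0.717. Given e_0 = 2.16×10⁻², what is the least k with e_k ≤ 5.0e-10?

53

After k steps, e_k ≈ 2.16×10⁻²·0.717^k.
Need 0.717^k ≤ 5.0e-10/2.16×10⁻² = 2.31481e-08.
k ≥ ln(2.31481e-08)/ln(0.717) = -17.5814/-0.33268 = 52.848.
Smallest integer k = 53.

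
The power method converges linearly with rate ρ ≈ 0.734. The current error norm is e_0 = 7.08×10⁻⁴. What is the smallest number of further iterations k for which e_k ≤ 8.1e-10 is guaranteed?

After k steps, e_k ≈ 7.08×10⁻⁴·0.734^k.
Need 0.734^k ≤ 8.1e-10/7.08×10⁻⁴ = 1.14407e-06.
k ≥ ln(1.14407e-06)/ln(0.734) = -13.6809/-0.30925 = 44.239.
Smallest integer k = 45.

45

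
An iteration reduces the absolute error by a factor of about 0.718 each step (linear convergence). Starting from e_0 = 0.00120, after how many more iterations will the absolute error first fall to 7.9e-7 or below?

After k steps, e_k ≈ 0.00120·0.718^k.
Need 0.718^k ≤ 7.9e-7/0.00120 = 0.000658333.
k ≥ ln(0.000658333)/ln(0.718) = -7.3258/-0.33129 = 22.113.
Smallest integer k = 23.

23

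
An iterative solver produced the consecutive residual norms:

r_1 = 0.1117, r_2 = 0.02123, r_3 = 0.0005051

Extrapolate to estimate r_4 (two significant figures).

First estimate the order: p ≈ ln(r_3/r_2) / ln(r_2/r_1) = ln(0.0005051/0.02123)/ln(0.02123/0.1117) = ln(0.0237918)/ln(0.190063) ≈ 2.2515.
Then r_4 ≈ r_3·(r_3/r_2)^p = 0.0005051·(0.0237918)^2.2515 = 0.0005051·0.000221068 ≈ 1.117e-07.

1.1e-7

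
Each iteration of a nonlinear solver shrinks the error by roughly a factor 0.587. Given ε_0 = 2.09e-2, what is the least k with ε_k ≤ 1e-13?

After k steps, ε_k ≈ 2.09e-2·0.587^k.
Need 0.587^k ≤ 1e-13/2.09e-2 = 4.78469e-12.
k ≥ ln(4.78469e-12)/ln(0.587) = -26.0656/-0.53273 = 48.928.
Smallest integer k = 49.

49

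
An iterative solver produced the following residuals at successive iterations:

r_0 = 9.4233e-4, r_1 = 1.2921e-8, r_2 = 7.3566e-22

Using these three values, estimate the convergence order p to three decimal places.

p ≈ ln(r_2/r_1) / ln(r_1/r_0)
  = ln(7.3566e-22/1.2921e-8) / ln(1.2921e-8/9.4233e-4)
  = ln(5.69352e-14) / ln(1.37118e-05)
  = -30.496863 / -11.197254 ≈ 2.723602

2.724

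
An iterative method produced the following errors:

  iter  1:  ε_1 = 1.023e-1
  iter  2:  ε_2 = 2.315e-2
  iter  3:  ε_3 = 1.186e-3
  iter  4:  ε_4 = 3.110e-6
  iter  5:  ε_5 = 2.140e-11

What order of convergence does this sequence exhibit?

Consecutive ratios: ε_5/ε_4 = 2.140e-11/3.110e-6 = 6.88103e-06, ε_4/ε_3 = 3.110e-6/1.186e-3 = 0.00262226.
p ≈ ln(6.88103e-06)/ln(0.00262226) = -11.8867/-5.9437 ≈ 2.00.
So the convergence is quadratic (order 2).

2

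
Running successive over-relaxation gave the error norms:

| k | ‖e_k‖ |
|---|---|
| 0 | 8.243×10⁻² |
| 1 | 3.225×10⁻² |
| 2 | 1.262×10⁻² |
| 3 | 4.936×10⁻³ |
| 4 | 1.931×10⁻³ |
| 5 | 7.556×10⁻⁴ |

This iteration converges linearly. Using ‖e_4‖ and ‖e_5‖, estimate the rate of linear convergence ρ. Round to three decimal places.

0.391

ρ ≈ ‖e_5‖/‖e_4‖ = 7.556×10⁻⁴/1.931×10⁻³ = 0.39130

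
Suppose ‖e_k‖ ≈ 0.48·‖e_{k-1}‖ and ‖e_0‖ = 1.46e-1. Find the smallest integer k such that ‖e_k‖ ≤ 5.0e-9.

After k steps, ‖e_k‖ ≈ 1.46e-1·0.48^k.
Need 0.48^k ≤ 5.0e-9/1.46e-1 = 3.42466e-08.
k ≥ ln(3.42466e-08)/ln(0.48) = -17.1897/-0.73397 = 23.420.
Smallest integer k = 24.

24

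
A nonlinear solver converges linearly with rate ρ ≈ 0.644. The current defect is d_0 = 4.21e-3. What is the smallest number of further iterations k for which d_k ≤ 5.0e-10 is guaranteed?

After k steps, d_k ≈ 4.21e-3·0.644^k.
Need 0.644^k ≤ 5.0e-10/4.21e-3 = 1.18765e-07.
k ≥ ln(1.18765e-07)/ln(0.644) = -15.9461/-0.44006 = 36.236.
Smallest integer k = 37.

37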